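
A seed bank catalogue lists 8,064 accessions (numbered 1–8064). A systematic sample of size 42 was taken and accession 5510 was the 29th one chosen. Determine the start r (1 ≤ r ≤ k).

134

k = 8064/42 = 192
r = 5510 − (29−1)×192 = 5510 − 5376 = 134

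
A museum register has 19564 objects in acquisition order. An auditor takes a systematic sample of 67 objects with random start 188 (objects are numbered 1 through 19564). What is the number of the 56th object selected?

16248

k = 19564/67 = 292
56th selection = r + (56−1)·k = 188 + 55×292 = 188 + 16060 = 16248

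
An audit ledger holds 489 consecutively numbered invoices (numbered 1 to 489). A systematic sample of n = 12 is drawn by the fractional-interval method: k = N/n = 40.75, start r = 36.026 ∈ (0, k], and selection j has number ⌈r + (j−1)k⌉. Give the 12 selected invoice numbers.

j=1: r + 0k = 36.026 → ⌈·⌉ = 37
j=2: r + 1k = 76.776 → ⌈·⌉ = 77
j=3: r + 2k = 117.526 → ⌈·⌉ = 118
j=4: r + 3k = 158.276 → ⌈·⌉ = 159
j=5: r + 4k = 199.026 → ⌈·⌉ = 200
j=6: r + 5k = 239.776 → ⌈·⌉ = 240
j=7: r + 6k = 280.526 → ⌈·⌉ = 281
j=8: r + 7k = 321.276 → ⌈·⌉ = 322
j=9: r + 8k = 362.026 → ⌈·⌉ = 363
j=10: r + 9k = 402.776 → ⌈·⌉ = 403
j=11: r + 10k = 443.526 → ⌈·⌉ = 444
j=12: r + 11k = 484.276 → ⌈·⌉ = 485

37, 77, 118, 159, 200, 240, 281, 322, 363, 403, 444, 485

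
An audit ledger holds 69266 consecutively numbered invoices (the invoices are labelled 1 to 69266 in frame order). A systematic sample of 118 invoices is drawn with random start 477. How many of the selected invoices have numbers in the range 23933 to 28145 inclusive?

k = 69266/118 = 587
First selection ≥ 23933: 477 + ⌈(23933−477)/587⌉·587 = 477 + 40×587 = 23957
Last selection ≤ 28145: 477 + ⌊(28145−477)/587⌋·587 = 477 + 47×587 = 28066
Count = 47 − 40 + 1 = 8

8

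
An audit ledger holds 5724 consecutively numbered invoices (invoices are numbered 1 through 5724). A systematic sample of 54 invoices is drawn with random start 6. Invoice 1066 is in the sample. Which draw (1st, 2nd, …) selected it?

11

k = 5724/54 = 106
position = (1066 − 6)/106 + 1 = 1060/106 + 1 = 10 + 1 = 11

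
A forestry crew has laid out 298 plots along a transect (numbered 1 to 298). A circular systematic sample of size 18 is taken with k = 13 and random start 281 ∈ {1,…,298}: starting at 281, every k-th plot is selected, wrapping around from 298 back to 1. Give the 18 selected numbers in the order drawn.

Selection 1: 281
Selection 2: 281 + 13 = 294
Selection 3: 294 + 13 = 307 → 307 − 298 = 9
Selection 4: 9 + 13 = 22
Selection 5: 22 + 13 = 35
Selection 6: 35 + 13 = 48
Selection 7: 48 + 13 = 61
Selection 8: 61 + 13 = 74
Selection 9: 74 + 13 = 87
Selection 10: 87 + 13 = 100
Selection 11: 100 + 13 = 113
Selection 12: 113 + 13 = 126
Selection 13: 126 + 13 = 139
Selection 14: 139 + 13 = 152
Selection 15: 152 + 13 = 165
Selection 16: 165 + 13 = 178
Selection 17: 178 + 13 = 191
Selection 18: 191 + 13 = 204

281, 294, 9, 22, 35, 48, 61, 74, 87, 100, 113, 126, 139, 152, 165, 178, 191, 204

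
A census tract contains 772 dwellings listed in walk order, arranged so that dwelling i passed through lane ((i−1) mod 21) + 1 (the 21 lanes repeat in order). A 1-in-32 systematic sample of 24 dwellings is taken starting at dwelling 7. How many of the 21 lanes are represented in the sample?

21

Consecutive selections differ by k = 32, so their lane numbers differ by 32 mod 21 = 11.
gcd(32, 21) = 1, so the sample visits 21/1 = 21 distinct residues mod 21.
Start 7 is lane 7; the lanes hit are 1, 2, 3, 4, 5, 6, 7, 8, 9, 10, 11, 12, 13, 14, 15, 16, 17, 18, 19, 20, 21.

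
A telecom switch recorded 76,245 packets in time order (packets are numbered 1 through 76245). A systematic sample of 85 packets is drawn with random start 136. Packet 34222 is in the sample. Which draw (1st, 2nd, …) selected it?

k = 76245/85 = 897
position = (34222 − 136)/897 + 1 = 34086/897 + 1 = 38 + 1 = 39

39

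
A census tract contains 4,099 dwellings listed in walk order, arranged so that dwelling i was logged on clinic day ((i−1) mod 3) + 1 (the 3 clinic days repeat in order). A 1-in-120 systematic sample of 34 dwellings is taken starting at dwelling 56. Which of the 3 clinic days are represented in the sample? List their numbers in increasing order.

2

Consecutive selections differ by k = 120, so their clinic day numbers differ by 120 mod 3 = 0.
gcd(120, 3) = 3, so the sample visits 3/3 = 1 distinct residues mod 3.
Start 56 is clinic day 2; the clinic days hit are 2.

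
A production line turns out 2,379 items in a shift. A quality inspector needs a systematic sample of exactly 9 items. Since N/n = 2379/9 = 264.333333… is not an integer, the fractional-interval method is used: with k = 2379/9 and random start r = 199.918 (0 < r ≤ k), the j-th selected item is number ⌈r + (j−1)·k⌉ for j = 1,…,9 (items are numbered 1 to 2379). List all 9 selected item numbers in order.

200, 465, 729, 993, 1258, 1522, 1786, 2051, 2315

j=1: r + 0k = 199.918 → ⌈·⌉ = 200
j=2: r + 1k = 464.251333… → ⌈·⌉ = 465
j=3: r + 2k = 728.584666… → ⌈·⌉ = 729
j=4: r + 3k = 992.918 → ⌈·⌉ = 993
j=5: r + 4k = 1257.251333… → ⌈·⌉ = 1258
j=6: r + 5k = 1521.584666… → ⌈·⌉ = 1522
j=7: r + 6k = 1785.918 → ⌈·⌉ = 1786
j=8: r + 7k = 2050.251333… → ⌈·⌉ = 2051
j=9: r + 8k = 2314.584666… → ⌈·⌉ = 2315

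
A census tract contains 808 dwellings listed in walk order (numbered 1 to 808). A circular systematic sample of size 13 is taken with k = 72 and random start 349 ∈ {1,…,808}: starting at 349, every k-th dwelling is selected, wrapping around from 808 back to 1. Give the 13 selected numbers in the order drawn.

Selection 1: 349
Selection 2: 349 + 72 = 421
Selection 3: 421 + 72 = 493
Selection 4: 493 + 72 = 565
Selection 5: 565 + 72 = 637
Selection 6: 637 + 72 = 709
Selection 7: 709 + 72 = 781
Selection 8: 781 + 72 = 853 → 853 − 808 = 45
Selection 9: 45 + 72 = 117
Selection 10: 117 + 72 = 189
Selection 11: 189 + 72 = 261
Selection 12: 261 + 72 = 333
Selection 13: 333 + 72 = 405

349, 421, 493, 565, 637, 709, 781, 45, 117, 189, 261, 333, 405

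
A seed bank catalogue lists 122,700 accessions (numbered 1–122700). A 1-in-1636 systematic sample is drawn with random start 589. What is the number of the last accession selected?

k = 1636
75th selection = r + (75−1)·k = 589 + 74×1636 = 589 + 121064 = 121653

121653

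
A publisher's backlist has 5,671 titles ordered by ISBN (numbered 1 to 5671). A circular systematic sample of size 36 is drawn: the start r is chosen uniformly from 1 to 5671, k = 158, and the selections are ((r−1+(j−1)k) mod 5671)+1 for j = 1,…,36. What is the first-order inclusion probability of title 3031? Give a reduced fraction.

36/5671

For each position j, as r ranges over 1…5671 the j-th selection hits every title exactly once, so title 3031 is selected for exactly 36 of the 5671 starts.
Inclusion probability = 36/5671.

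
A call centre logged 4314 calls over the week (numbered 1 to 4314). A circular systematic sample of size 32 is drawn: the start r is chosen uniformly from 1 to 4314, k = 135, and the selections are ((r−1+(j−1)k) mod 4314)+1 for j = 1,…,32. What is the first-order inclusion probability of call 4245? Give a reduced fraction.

For each position j, as r ranges over 1…4314 the j-th selection hits every call exactly once, so call 4245 is selected for exactly 32 of the 4314 starts.
Inclusion probability = 32/4314 = 16/2157.

16/2157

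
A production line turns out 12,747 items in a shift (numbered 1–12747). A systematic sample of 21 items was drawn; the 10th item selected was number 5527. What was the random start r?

k = 12747/21 = 607
r = 5527 − (10−1)×607 = 5527 − 5463 = 64

64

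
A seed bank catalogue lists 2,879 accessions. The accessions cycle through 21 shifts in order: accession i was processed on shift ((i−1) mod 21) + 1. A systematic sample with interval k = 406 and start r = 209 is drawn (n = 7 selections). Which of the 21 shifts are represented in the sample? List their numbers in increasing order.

6, 13, 20

Consecutive selections differ by k = 406, so their shift numbers differ by 406 mod 21 = 7.
gcd(406, 21) = 7, so the sample visits 21/7 = 3 distinct residues mod 21.
Start 209 is shift 20; the shifts hit are 6, 13, 20.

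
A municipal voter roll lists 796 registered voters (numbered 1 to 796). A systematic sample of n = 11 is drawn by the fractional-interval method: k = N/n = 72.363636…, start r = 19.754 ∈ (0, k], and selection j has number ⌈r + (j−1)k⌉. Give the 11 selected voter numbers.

j=1: r + 0k = 19.754 → ⌈·⌉ = 20
j=2: r + 1k = 92.117636… → ⌈·⌉ = 93
j=3: r + 2k = 164.481272… → ⌈·⌉ = 165
j=4: r + 3k = 236.844909… → ⌈·⌉ = 237
j=5: r + 4k = 309.208545… → ⌈·⌉ = 310
j=6: r + 5k = 381.572181… → ⌈·⌉ = 382
j=7: r + 6k = 453.935818… → ⌈·⌉ = 454
j=8: r + 7k = 526.299454… → ⌈·⌉ = 527
j=9: r + 8k = 598.663090… → ⌈·⌉ = 599
j=10: r + 9k = 671.026727… → ⌈·⌉ = 672
j=11: r + 10k = 743.390363… → ⌈·⌉ = 744

20, 93, 165, 237, 310, 382, 454, 527, 599, 672, 744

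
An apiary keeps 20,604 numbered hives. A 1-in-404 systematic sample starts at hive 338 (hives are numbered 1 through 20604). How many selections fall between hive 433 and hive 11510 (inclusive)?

k = 404
First selection ≥ 433: 338 + ⌈(433−338)/404⌉·404 = 338 + 1×404 = 742
Last selection ≤ 11510: 338 + ⌊(11510−338)/404⌋·404 = 338 + 27×404 = 11246
Count = 27 − 1 + 1 = 27

27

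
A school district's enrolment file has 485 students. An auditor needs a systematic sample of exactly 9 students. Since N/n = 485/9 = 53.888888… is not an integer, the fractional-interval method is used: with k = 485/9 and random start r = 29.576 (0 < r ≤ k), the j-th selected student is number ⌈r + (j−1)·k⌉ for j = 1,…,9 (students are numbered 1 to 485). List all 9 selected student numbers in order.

30, 84, 138, 192, 246, 300, 353, 407, 461

j=1: r + 0k = 29.576 → ⌈·⌉ = 30
j=2: r + 1k = 83.464888… → ⌈·⌉ = 84
j=3: r + 2k = 137.353777… → ⌈·⌉ = 138
j=4: r + 3k = 191.242666… → ⌈·⌉ = 192
j=5: r + 4k = 245.131555… → ⌈·⌉ = 246
j=6: r + 5k = 299.020444… → ⌈·⌉ = 300
j=7: r + 6k = 352.909333… → ⌈·⌉ = 353
j=8: r + 7k = 406.798222… → ⌈·⌉ = 407
j=9: r + 8k = 460.687111… → ⌈·⌉ = 461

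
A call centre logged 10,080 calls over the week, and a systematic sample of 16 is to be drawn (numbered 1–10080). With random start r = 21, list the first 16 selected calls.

21, 651, 1281, 1911, 2541, 3171, 3801, 4431, 5061, 5691, 6321, 6951, 7581, 8211, 8841, 9471

k = N/n = 10080/16 = 630
call 1: 21
call 2: 21 + 630 = 651
call 3: 651 + 630 = 1281
call 4: 1281 + 630 = 1911
call 5: 1911 + 630 = 2541
call 6: 2541 + 630 = 3171
call 7: 3171 + 630 = 3801
call 8: 3801 + 630 = 4431
call 9: 4431 + 630 = 5061
call 10: 5061 + 630 = 5691
call 11: 5691 + 630 = 6321
call 12: 6321 + 630 = 6951
call 13: 6951 + 630 = 7581
call 14: 7581 + 630 = 8211
call 15: 8211 + 630 = 8841
call 16: 8841 + 630 = 9471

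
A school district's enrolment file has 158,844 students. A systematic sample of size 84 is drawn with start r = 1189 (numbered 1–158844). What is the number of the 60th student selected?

112758

k = 158844/84 = 1891
60th selection = r + (60−1)·k = 1189 + 59×1891 = 1189 + 111569 = 112758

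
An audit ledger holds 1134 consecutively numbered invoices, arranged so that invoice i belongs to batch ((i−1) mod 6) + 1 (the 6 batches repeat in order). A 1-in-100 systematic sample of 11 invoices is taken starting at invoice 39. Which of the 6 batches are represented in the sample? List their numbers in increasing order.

1, 3, 5

Consecutive selections differ by k = 100, so their batch numbers differ by 100 mod 6 = 4.
gcd(100, 6) = 2, so the sample visits 6/2 = 3 distinct residues mod 6.
Start 39 is batch 3; the batches hit are 1, 3, 5.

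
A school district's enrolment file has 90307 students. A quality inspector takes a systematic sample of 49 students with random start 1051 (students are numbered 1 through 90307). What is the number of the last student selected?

89515

k = 90307/49 = 1843
49th selection = r + (49−1)·k = 1051 + 48×1843 = 1051 + 88464 = 89515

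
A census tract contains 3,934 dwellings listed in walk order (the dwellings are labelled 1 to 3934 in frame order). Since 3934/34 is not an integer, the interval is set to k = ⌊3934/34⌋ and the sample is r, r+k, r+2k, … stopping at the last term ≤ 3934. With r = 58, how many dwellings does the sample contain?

k = ⌊3934/34⌋ = 115
Achieved size = ⌊(3934 − 58)/115⌋ + 1 = ⌊3876/115⌋ + 1 = 33 + 1 = 34
(last selection: 58 + 33×115 = 3853 ≤ 3934; next would be 3968 > 3934)

34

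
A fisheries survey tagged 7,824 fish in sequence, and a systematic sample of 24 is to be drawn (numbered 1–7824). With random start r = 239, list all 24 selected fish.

k = N/n = 7824/24 = 326
fish 1: 239
fish 2: 239 + 326 = 565
fish 3: 565 + 326 = 891
fish 4: 891 + 326 = 1217
fish 5: 1217 + 326 = 1543
fish 6: 1543 + 326 = 1869
fish 7: 1869 + 326 = 2195
fish 8: 2195 + 326 = 2521
fish 9: 2521 + 326 = 2847
fish 10: 2847 + 326 = 3173
fish 11: 3173 + 326 = 3499
fish 12: 3499 + 326 = 3825
fish 13: 3825 + 326 = 4151
fish 14: 4151 + 326 = 4477
fish 15: 4477 + 326 = 4803
fish 16: 4803 + 326 = 5129
fish 17: 5129 + 326 = 5455
fish 18: 5455 + 326 = 5781
fish 19: 5781 + 326 = 6107
fish 20: 6107 + 326 = 6433
fish 21: 6433 + 326 = 6759
fish 22: 6759 + 326 = 7085
fish 23: 7085 + 326 = 7411
fish 24: 7411 + 326 = 7737

239, 565, 891, 1217, 1543, 1869, 2195, 2521, 2847, 3173, 3499, 3825, 4151, 4477, 4803, 5129, 5455, 5781, 6107, 6433, 6759, 7085, 7411, 7737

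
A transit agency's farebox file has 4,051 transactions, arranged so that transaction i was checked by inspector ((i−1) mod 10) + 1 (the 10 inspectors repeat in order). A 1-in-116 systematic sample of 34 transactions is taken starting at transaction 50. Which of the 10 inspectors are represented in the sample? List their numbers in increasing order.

2, 4, 6, 8, 10

Consecutive selections differ by k = 116, so their inspector numbers differ by 116 mod 10 = 6.
gcd(116, 10) = 2, so the sample visits 10/2 = 5 distinct residues mod 10.
Start 50 is inspector 10; the inspectors hit are 2, 4, 6, 8, 10.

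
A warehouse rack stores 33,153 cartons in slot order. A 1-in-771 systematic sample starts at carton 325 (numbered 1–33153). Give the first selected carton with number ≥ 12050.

k = 771
Steps past start: ⌈(12050 − 325)/771⌉ = ⌈11725/771⌉ = 16
Selected carton: 325 + 16×771 = 12661

12661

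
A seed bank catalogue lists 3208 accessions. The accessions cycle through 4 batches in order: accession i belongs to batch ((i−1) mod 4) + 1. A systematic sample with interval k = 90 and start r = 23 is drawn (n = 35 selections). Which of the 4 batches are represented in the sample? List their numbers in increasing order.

1, 3

Consecutive selections differ by k = 90, so their batch numbers differ by 90 mod 4 = 2.
gcd(90, 4) = 2, so the sample visits 4/2 = 2 distinct residues mod 4.
Start 23 is batch 3; the batches hit are 1, 3.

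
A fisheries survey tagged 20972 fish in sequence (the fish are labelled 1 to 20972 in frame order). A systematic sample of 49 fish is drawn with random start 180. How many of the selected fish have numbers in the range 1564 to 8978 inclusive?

k = 20972/49 = 428
First selection ≥ 1564: 180 + ⌈(1564−180)/428⌉·428 = 180 + 4×428 = 1892
Last selection ≤ 8978: 180 + ⌊(8978−180)/428⌋·428 = 180 + 20×428 = 8740
Count = 20 − 4 + 1 = 17

17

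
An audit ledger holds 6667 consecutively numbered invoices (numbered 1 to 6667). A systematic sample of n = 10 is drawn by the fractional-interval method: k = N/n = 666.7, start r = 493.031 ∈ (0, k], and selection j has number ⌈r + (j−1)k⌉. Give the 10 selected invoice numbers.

j=1: r + 0k = 493.031 → ⌈·⌉ = 494
j=2: r + 1k = 1159.731 → ⌈·⌉ = 1160
j=3: r + 2k = 1826.431 → ⌈·⌉ = 1827
j=4: r + 3k = 2493.131 → ⌈·⌉ = 2494
j=5: r + 4k = 3159.831 → ⌈·⌉ = 3160
j=6: r + 5k = 3826.531 → ⌈·⌉ = 3827
j=7: r + 6k = 4493.231 → ⌈·⌉ = 4494
j=8: r + 7k = 5159.931 → ⌈·⌉ = 5160
j=9: r + 8k = 5826.631 → ⌈·⌉ = 5827
j=10: r + 9k = 6493.331 → ⌈·⌉ = 6494

494, 1160, 1827, 2494, 3160, 3827, 4494, 5160, 5827, 6494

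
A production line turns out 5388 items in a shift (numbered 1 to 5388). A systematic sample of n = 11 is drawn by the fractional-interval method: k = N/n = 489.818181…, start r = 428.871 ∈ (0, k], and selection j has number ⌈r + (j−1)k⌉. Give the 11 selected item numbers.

429, 919, 1409, 1899, 2389, 2878, 3368, 3858, 4348, 4838, 5328

j=1: r + 0k = 428.871 → ⌈·⌉ = 429
j=2: r + 1k = 918.689181… → ⌈·⌉ = 919
j=3: r + 2k = 1408.507363… → ⌈·⌉ = 1409
j=4: r + 3k = 1898.325545… → ⌈·⌉ = 1899
j=5: r + 4k = 2388.143727… → ⌈·⌉ = 2389
j=6: r + 5k = 2877.961909… → ⌈·⌉ = 2878
j=7: r + 6k = 3367.780090… → ⌈·⌉ = 3368
j=8: r + 7k = 3857.598272… → ⌈·⌉ = 3858
j=9: r + 8k = 4347.416454… → ⌈·⌉ = 4348
j=10: r + 9k = 4837.234636… → ⌈·⌉ = 4838
j=11: r + 10k = 5327.052818… → ⌈·⌉ = 5328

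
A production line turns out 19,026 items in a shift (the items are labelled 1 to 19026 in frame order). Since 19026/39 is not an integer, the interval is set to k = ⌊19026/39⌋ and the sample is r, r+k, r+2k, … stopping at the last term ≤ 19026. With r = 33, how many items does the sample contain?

k = ⌊19026/39⌋ = 487
Achieved size = ⌊(19026 − 33)/487⌋ + 1 = ⌊18993/487⌋ + 1 = 39 + 1 = 40
(last selection: 33 + 39×487 = 19026 ≤ 19026; next would be 19513 > 19026)

40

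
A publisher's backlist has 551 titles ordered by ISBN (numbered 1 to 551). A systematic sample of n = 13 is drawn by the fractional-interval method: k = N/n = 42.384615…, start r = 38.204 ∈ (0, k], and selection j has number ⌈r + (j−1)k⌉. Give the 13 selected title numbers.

j=1: r + 0k = 38.204 → ⌈·⌉ = 39
j=2: r + 1k = 80.588615… → ⌈·⌉ = 81
j=3: r + 2k = 122.973230… → ⌈·⌉ = 123
j=4: r + 3k = 165.357846… → ⌈·⌉ = 166
j=5: r + 4k = 207.742461… → ⌈·⌉ = 208
j=6: r + 5k = 250.127076… → ⌈·⌉ = 251
j=7: r + 6k = 292.511692… → ⌈·⌉ = 293
j=8: r + 7k = 334.896307… → ⌈·⌉ = 335
j=9: r + 8k = 377.280923… → ⌈·⌉ = 378
j=10: r + 9k = 419.665538… → ⌈·⌉ = 420
j=11: r + 10k = 462.050153… → ⌈·⌉ = 463
j=12: r + 11k = 504.434769… → ⌈·⌉ = 505
j=13: r + 12k = 546.819384… → ⌈·⌉ = 547

39, 81, 123, 166, 208, 251, 293, 335, 378, 420, 463, 505, 547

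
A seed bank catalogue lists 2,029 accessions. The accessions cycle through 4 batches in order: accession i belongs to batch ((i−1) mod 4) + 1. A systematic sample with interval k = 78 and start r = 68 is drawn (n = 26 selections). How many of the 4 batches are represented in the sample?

Consecutive selections differ by k = 78, so their batch numbers differ by 78 mod 4 = 2.
gcd(78, 4) = 2, so the sample visits 4/2 = 2 distinct residues mod 4.
Start 68 is batch 4; the batches hit are 2, 4.

2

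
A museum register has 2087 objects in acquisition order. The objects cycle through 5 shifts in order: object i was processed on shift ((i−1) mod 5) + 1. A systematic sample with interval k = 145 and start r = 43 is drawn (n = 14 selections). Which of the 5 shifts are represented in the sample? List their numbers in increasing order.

Consecutive selections differ by k = 145, so their shift numbers differ by 145 mod 5 = 0.
gcd(145, 5) = 5, so the sample visits 5/5 = 1 distinct residues mod 5.
Start 43 is shift 3; the shifts hit are 3.

3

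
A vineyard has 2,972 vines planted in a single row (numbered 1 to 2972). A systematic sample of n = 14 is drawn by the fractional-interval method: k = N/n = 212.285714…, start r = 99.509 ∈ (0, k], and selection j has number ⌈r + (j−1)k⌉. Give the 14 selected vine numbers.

100, 312, 525, 737, 949, 1161, 1374, 1586, 1798, 2011, 2223, 2435, 2647, 2860

j=1: r + 0k = 99.509 → ⌈·⌉ = 100
j=2: r + 1k = 311.794714… → ⌈·⌉ = 312
j=3: r + 2k = 524.080428… → ⌈·⌉ = 525
j=4: r + 3k = 736.366142… → ⌈·⌉ = 737
j=5: r + 4k = 948.651857… → ⌈·⌉ = 949
j=6: r + 5k = 1160.937571… → ⌈·⌉ = 1161
j=7: r + 6k = 1373.223285… → ⌈·⌉ = 1374
j=8: r + 7k = 1585.509 → ⌈·⌉ = 1586
j=9: r + 8k = 1797.794714… → ⌈·⌉ = 1798
j=10: r + 9k = 2010.080428… → ⌈·⌉ = 2011
j=11: r + 10k = 2222.366142… → ⌈·⌉ = 2223
j=12: r + 11k = 2434.651857… → ⌈·⌉ = 2435
j=13: r + 12k = 2646.937571… → ⌈·⌉ = 2647
j=14: r + 13k = 2859.223285… → ⌈·⌉ = 2860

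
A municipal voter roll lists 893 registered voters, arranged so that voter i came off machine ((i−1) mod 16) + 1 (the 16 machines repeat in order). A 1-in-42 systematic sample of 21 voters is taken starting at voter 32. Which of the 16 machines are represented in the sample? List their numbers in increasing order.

2, 4, 6, 8, 10, 12, 14, 16

Consecutive selections differ by k = 42, so their machine numbers differ by 42 mod 16 = 10.
gcd(42, 16) = 2, so the sample visits 16/2 = 8 distinct residues mod 16.
Start 32 is machine 16; the machines hit are 2, 4, 6, 8, 10, 12, 14, 16.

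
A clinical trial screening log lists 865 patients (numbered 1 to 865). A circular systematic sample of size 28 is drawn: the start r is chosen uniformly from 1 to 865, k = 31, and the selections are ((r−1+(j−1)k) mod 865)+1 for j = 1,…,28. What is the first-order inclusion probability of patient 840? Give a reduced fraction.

28/865

For each position j, as r ranges over 1…865 the j-th selection hits every patient exactly once, so patient 840 is selected for exactly 28 of the 865 starts.
Inclusion probability = 28/865.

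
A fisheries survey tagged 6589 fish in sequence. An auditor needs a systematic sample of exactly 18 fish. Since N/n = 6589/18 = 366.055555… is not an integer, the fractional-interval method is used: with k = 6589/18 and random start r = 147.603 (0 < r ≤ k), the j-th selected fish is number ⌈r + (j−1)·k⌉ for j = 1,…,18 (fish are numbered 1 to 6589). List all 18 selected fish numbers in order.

148, 514, 880, 1246, 1612, 1978, 2344, 2710, 3077, 3443, 3809, 4175, 4541, 4907, 5273, 5639, 6005, 6371

j=1: r + 0k = 147.603 → ⌈·⌉ = 148
j=2: r + 1k = 513.658555… → ⌈·⌉ = 514
j=3: r + 2k = 879.714111… → ⌈·⌉ = 880
j=4: r + 3k = 1245.769666… → ⌈·⌉ = 1246
j=5: r + 4k = 1611.825222… → ⌈·⌉ = 1612
j=6: r + 5k = 1977.880777… → ⌈·⌉ = 1978
j=7: r + 6k = 2343.936333… → ⌈·⌉ = 2344
j=8: r + 7k = 2709.991888… → ⌈·⌉ = 2710
j=9: r + 8k = 3076.047444… → ⌈·⌉ = 3077
j=10: r + 9k = 3442.103 → ⌈·⌉ = 3443
j=11: r + 10k = 3808.158555… → ⌈·⌉ = 3809
j=12: r + 11k = 4174.214111… → ⌈·⌉ = 4175
j=13: r + 12k = 4540.269666… → ⌈·⌉ = 4541
j=14: r + 13k = 4906.325222… → ⌈·⌉ = 4907
j=15: r + 14k = 5272.380777… → ⌈·⌉ = 5273
j=16: r + 15k = 5638.436333… → ⌈·⌉ = 5639
j=17: r + 16k = 6004.491888… → ⌈·⌉ = 6005
j=18: r + 17k = 6370.547444… → ⌈·⌉ = 6371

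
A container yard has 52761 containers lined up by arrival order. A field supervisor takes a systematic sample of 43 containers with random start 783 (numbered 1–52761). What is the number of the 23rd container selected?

27777

k = 52761/43 = 1227
23rd selection = r + (23−1)·k = 783 + 22×1227 = 783 + 26994 = 27777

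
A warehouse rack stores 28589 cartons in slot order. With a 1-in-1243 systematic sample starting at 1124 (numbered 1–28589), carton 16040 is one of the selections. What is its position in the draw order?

13

k = 1243
position = (16040 − 1124)/1243 + 1 = 14916/1243 + 1 = 12 + 1 = 13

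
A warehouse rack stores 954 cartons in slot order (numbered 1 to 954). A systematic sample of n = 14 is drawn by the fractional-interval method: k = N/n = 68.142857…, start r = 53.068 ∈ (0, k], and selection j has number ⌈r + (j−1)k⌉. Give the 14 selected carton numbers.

54, 122, 190, 258, 326, 394, 462, 531, 599, 667, 735, 803, 871, 939

j=1: r + 0k = 53.068 → ⌈·⌉ = 54
j=2: r + 1k = 121.210857… → ⌈·⌉ = 122
j=3: r + 2k = 189.353714… → ⌈·⌉ = 190
j=4: r + 3k = 257.496571… → ⌈·⌉ = 258
j=5: r + 4k = 325.639428… → ⌈·⌉ = 326
j=6: r + 5k = 393.782285… → ⌈·⌉ = 394
j=7: r + 6k = 461.925142… → ⌈·⌉ = 462
j=8: r + 7k = 530.068 → ⌈·⌉ = 531
j=9: r + 8k = 598.210857… → ⌈·⌉ = 599
j=10: r + 9k = 666.353714… → ⌈·⌉ = 667
j=11: r + 10k = 734.496571… → ⌈·⌉ = 735
j=12: r + 11k = 802.639428… → ⌈·⌉ = 803
j=13: r + 12k = 870.782285… → ⌈·⌉ = 871
j=14: r + 13k = 938.925142… → ⌈·⌉ = 939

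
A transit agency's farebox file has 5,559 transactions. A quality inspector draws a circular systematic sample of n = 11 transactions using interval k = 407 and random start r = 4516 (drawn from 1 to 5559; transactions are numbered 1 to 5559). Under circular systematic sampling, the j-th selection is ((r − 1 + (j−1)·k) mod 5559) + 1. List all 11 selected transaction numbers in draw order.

4516, 4923, 5330, 178, 585, 992, 1399, 1806, 2213, 2620, 3027

Selection 1: 4516
Selection 2: 4516 + 407 = 4923
Selection 3: 4923 + 407 = 5330
Selection 4: 5330 + 407 = 5737 → 5737 − 5559 = 178
Selection 5: 178 + 407 = 585
Selection 6: 585 + 407 = 992
Selection 7: 992 + 407 = 1399
Selection 8: 1399 + 407 = 1806
Selection 9: 1806 + 407 = 2213
Selection 10: 2213 + 407 = 2620
Selection 11: 2620 + 407 = 3027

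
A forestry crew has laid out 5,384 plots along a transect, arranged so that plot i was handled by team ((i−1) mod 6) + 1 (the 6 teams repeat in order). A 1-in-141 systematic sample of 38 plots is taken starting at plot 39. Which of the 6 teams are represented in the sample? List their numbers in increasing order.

Consecutive selections differ by k = 141, so their team numbers differ by 141 mod 6 = 3.
gcd(141, 6) = 3, so the sample visits 6/3 = 2 distinct residues mod 6.
Start 39 is team 3; the teams hit are 3, 6.

3, 6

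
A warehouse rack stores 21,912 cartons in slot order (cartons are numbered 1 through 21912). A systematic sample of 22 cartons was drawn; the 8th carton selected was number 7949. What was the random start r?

k = 21912/22 = 996
r = 7949 − (8−1)×996 = 7949 − 6972 = 977

977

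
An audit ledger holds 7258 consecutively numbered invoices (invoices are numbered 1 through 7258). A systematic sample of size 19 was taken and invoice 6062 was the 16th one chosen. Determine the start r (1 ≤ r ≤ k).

332

k = 7258/19 = 382
r = 6062 − (16−1)×382 = 6062 − 5730 = 332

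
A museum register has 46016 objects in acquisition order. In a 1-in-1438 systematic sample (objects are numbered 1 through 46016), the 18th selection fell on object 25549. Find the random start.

k = 1438
r = 25549 − (18−1)×1438 = 25549 − 24446 = 1103

1103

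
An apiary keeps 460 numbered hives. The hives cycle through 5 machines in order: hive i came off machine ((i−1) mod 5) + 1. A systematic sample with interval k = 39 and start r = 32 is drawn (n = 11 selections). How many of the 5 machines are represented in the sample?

Consecutive selections differ by k = 39, so their machine numbers differ by 39 mod 5 = 4.
gcd(39, 5) = 1, so the sample visits 5/1 = 5 distinct residues mod 5.
Start 32 is machine 2; the machines hit are 1, 2, 3, 4, 5.

5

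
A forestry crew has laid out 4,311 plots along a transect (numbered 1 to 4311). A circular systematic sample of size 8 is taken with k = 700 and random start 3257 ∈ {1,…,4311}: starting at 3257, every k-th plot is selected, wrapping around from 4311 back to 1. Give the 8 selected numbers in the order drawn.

Selection 1: 3257
Selection 2: 3257 + 700 = 3957
Selection 3: 3957 + 700 = 4657 → 4657 − 4311 = 346
Selection 4: 346 + 700 = 1046
Selection 5: 1046 + 700 = 1746
Selection 6: 1746 + 700 = 2446
Selection 7: 2446 + 700 = 3146
Selection 8: 3146 + 700 = 3846

3257, 3957, 346, 1046, 1746, 2446, 3146, 3846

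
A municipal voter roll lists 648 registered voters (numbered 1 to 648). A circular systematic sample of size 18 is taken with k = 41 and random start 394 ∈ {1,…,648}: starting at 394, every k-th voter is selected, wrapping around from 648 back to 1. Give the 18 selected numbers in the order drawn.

394, 435, 476, 517, 558, 599, 640, 33, 74, 115, 156, 197, 238, 279, 320, 361, 402, 443

Selection 1: 394
Selection 2: 394 + 41 = 435
Selection 3: 435 + 41 = 476
Selection 4: 476 + 41 = 517
Selection 5: 517 + 41 = 558
Selection 6: 558 + 41 = 599
Selection 7: 599 + 41 = 640
Selection 8: 640 + 41 = 681 → 681 − 648 = 33
Selection 9: 33 + 41 = 74
Selection 10: 74 + 41 = 115
Selection 11: 115 + 41 = 156
Selection 12: 156 + 41 = 197
Selection 13: 197 + 41 = 238
Selection 14: 238 + 41 = 279
Selection 15: 279 + 41 = 320
Selection 16: 320 + 41 = 361
Selection 17: 361 + 41 = 402
Selection 18: 402 + 41 = 443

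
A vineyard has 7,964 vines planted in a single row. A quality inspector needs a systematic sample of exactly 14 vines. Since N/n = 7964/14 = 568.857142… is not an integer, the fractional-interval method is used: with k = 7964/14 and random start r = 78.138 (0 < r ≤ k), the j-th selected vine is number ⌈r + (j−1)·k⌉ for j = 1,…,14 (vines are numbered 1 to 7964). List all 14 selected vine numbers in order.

79, 647, 1216, 1785, 2354, 2923, 3492, 4061, 4629, 5198, 5767, 6336, 6905, 7474

j=1: r + 0k = 78.138 → ⌈·⌉ = 79
j=2: r + 1k = 646.995142… → ⌈·⌉ = 647
j=3: r + 2k = 1215.852285… → ⌈·⌉ = 1216
j=4: r + 3k = 1784.709428… → ⌈·⌉ = 1785
j=5: r + 4k = 2353.566571… → ⌈·⌉ = 2354
j=6: r + 5k = 2922.423714… → ⌈·⌉ = 2923
j=7: r + 6k = 3491.280857… → ⌈·⌉ = 3492
j=8: r + 7k = 4060.138 → ⌈·⌉ = 4061
j=9: r + 8k = 4628.995142… → ⌈·⌉ = 4629
j=10: r + 9k = 5197.852285… → ⌈·⌉ = 5198
j=11: r + 10k = 5766.709428… → ⌈·⌉ = 5767
j=12: r + 11k = 6335.566571… → ⌈·⌉ = 6336
j=13: r + 12k = 6904.423714… → ⌈·⌉ = 6905
j=14: r + 13k = 7473.280857… → ⌈·⌉ = 7474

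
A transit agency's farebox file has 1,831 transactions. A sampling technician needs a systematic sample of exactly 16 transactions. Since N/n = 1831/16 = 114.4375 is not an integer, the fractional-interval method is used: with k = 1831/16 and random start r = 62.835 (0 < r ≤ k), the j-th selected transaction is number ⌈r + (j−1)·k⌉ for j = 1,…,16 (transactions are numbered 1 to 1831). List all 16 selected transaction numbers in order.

j=1: r + 0k = 62.835 → ⌈·⌉ = 63
j=2: r + 1k = 177.2725 → ⌈·⌉ = 178
j=3: r + 2k = 291.71 → ⌈·⌉ = 292
j=4: r + 3k = 406.1475 → ⌈·⌉ = 407
j=5: r + 4k = 520.585 → ⌈·⌉ = 521
j=6: r + 5k = 635.0225 → ⌈·⌉ = 636
j=7: r + 6k = 749.46 → ⌈·⌉ = 750
j=8: r + 7k = 863.8975 → ⌈·⌉ = 864
j=9: r + 8k = 978.335 → ⌈·⌉ = 979
j=10: r + 9k = 1092.7725 → ⌈·⌉ = 1093
j=11: r + 10k = 1207.21 → ⌈·⌉ = 1208
j=12: r + 11k = 1321.6475 → ⌈·⌉ = 1322
j=13: r + 12k = 1436.085 → ⌈·⌉ = 1437
j=14: r + 13k = 1550.5225 → ⌈·⌉ = 1551
j=15: r + 14k = 1664.96 → ⌈·⌉ = 1665
j=16: r + 15k = 1779.3975 → ⌈·⌉ = 1780

63, 178, 292, 407, 521, 636, 750, 864, 979, 1093, 1208, 1322, 1437, 1551, 1665, 1780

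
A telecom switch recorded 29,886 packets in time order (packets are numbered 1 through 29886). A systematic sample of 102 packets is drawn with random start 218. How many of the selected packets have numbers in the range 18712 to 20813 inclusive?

7

k = 29886/102 = 293
First selection ≥ 18712: 218 + ⌈(18712−218)/293⌉·293 = 218 + 64×293 = 18970
Last selection ≤ 20813: 218 + ⌊(20813−218)/293⌋·293 = 218 + 70×293 = 20728
Count = 70 − 64 + 1 = 7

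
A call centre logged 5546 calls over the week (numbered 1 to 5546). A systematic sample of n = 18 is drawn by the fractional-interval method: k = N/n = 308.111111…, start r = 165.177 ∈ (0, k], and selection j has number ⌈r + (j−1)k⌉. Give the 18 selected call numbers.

j=1: r + 0k = 165.177 → ⌈·⌉ = 166
j=2: r + 1k = 473.288111… → ⌈·⌉ = 474
j=3: r + 2k = 781.399222… → ⌈·⌉ = 782
j=4: r + 3k = 1089.510333… → ⌈·⌉ = 1090
j=5: r + 4k = 1397.621444… → ⌈·⌉ = 1398
j=6: r + 5k = 1705.732555… → ⌈·⌉ = 1706
j=7: r + 6k = 2013.843666… → ⌈·⌉ = 2014
j=8: r + 7k = 2321.954777… → ⌈·⌉ = 2322
j=9: r + 8k = 2630.065888… → ⌈·⌉ = 2631
j=10: r + 9k = 2938.177 → ⌈·⌉ = 2939
j=11: r + 10k = 3246.288111… → ⌈·⌉ = 3247
j=12: r + 11k = 3554.399222… → ⌈·⌉ = 3555
j=13: r + 12k = 3862.510333… → ⌈·⌉ = 3863
j=14: r + 13k = 4170.621444… → ⌈·⌉ = 4171
j=15: r + 14k = 4478.732555… → ⌈·⌉ = 4479
j=16: r + 15k = 4786.843666… → ⌈·⌉ = 4787
j=17: r + 16k = 5094.954777… → ⌈·⌉ = 5095
j=18: r + 17k = 5403.065888… → ⌈·⌉ = 5404

166, 474, 782, 1090, 1398, 1706, 2014, 2322, 2631, 2939, 3247, 3555, 3863, 4171, 4479, 4787, 5095, 5404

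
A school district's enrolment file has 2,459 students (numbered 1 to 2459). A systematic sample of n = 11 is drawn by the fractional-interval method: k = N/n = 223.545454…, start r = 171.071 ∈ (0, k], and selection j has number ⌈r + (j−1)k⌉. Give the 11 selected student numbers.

172, 395, 619, 842, 1066, 1289, 1513, 1736, 1960, 2183, 2407

j=1: r + 0k = 171.071 → ⌈·⌉ = 172
j=2: r + 1k = 394.616454… → ⌈·⌉ = 395
j=3: r + 2k = 618.161909… → ⌈·⌉ = 619
j=4: r + 3k = 841.707363… → ⌈·⌉ = 842
j=5: r + 4k = 1065.252818… → ⌈·⌉ = 1066
j=6: r + 5k = 1288.798272… → ⌈·⌉ = 1289
j=7: r + 6k = 1512.343727… → ⌈·⌉ = 1513
j=8: r + 7k = 1735.889181… → ⌈·⌉ = 1736
j=9: r + 8k = 1959.434636… → ⌈·⌉ = 1960
j=10: r + 9k = 2182.980090… → ⌈·⌉ = 2183
j=11: r + 10k = 2406.525545… → ⌈·⌉ = 2407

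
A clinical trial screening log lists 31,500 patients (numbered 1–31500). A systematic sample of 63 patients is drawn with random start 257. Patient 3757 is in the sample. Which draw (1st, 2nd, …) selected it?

k = 31500/63 = 500
position = (3757 − 257)/500 + 1 = 3500/500 + 1 = 7 + 1 = 8

8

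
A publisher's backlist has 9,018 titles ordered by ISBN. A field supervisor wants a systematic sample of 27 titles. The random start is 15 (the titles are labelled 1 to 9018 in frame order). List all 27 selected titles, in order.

15, 349, 683, 1017, 1351, 1685, 2019, 2353, 2687, 3021, 3355, 3689, 4023, 4357, 4691, 5025, 5359, 5693, 6027, 6361, 6695, 7029, 7363, 7697, 8031, 8365, 8699

k = N/n = 9018/27 = 334
title 1: 15
title 2: 15 + 334 = 349
title 3: 349 + 334 = 683
title 4: 683 + 334 = 1017
title 5: 1017 + 334 = 1351
title 6: 1351 + 334 = 1685
title 7: 1685 + 334 = 2019
title 8: 2019 + 334 = 2353
title 9: 2353 + 334 = 2687
title 10: 2687 + 334 = 3021
title 11: 3021 + 334 = 3355
title 12: 3355 + 334 = 3689
title 13: 3689 + 334 = 4023
title 14: 4023 + 334 = 4357
title 15: 4357 + 334 = 4691
title 16: 4691 + 334 = 5025
title 17: 5025 + 334 = 5359
title 18: 5359 + 334 = 5693
title 19: 5693 + 334 = 6027
title 20: 6027 + 334 = 6361
title 21: 6361 + 334 = 6695
title 22: 6695 + 334 = 7029
title 23: 7029 + 334 = 7363
title 24: 7363 + 334 = 7697
title 25: 7697 + 334 = 8031
title 26: 8031 + 334 = 8365
title 27: 8365 + 334 = 8699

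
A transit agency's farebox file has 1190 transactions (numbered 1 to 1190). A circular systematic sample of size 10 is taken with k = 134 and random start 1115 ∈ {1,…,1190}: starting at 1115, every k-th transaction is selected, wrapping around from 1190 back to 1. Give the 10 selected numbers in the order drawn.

1115, 59, 193, 327, 461, 595, 729, 863, 997, 1131

Selection 1: 1115
Selection 2: 1115 + 134 = 1249 → 1249 − 1190 = 59
Selection 3: 59 + 134 = 193
Selection 4: 193 + 134 = 327
Selection 5: 327 + 134 = 461
Selection 6: 461 + 134 = 595
Selection 7: 595 + 134 = 729
Selection 8: 729 + 134 = 863
Selection 9: 863 + 134 = 997
Selection 10: 997 + 134 = 1131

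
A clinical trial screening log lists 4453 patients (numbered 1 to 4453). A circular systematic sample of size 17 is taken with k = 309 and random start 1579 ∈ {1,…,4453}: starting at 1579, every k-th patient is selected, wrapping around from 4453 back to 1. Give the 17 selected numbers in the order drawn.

1579, 1888, 2197, 2506, 2815, 3124, 3433, 3742, 4051, 4360, 216, 525, 834, 1143, 1452, 1761, 2070

Selection 1: 1579
Selection 2: 1579 + 309 = 1888
Selection 3: 1888 + 309 = 2197
Selection 4: 2197 + 309 = 2506
Selection 5: 2506 + 309 = 2815
Selection 6: 2815 + 309 = 3124
Selection 7: 3124 + 309 = 3433
Selection 8: 3433 + 309 = 3742
Selection 9: 3742 + 309 = 4051
Selection 10: 4051 + 309 = 4360
Selection 11: 4360 + 309 = 4669 → 4669 − 4453 = 216
Selection 12: 216 + 309 = 525
Selection 13: 525 + 309 = 834
Selection 14: 834 + 309 = 1143
Selection 15: 1143 + 309 = 1452
Selection 16: 1452 + 309 = 1761
Selection 17: 1761 + 309 = 2070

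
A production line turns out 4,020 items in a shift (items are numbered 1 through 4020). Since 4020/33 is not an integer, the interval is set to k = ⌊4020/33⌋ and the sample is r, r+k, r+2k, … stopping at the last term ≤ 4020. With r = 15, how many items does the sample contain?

k = ⌊4020/33⌋ = 121
Achieved size = ⌊(4020 − 15)/121⌋ + 1 = ⌊4005/121⌋ + 1 = 33 + 1 = 34
(last selection: 15 + 33×121 = 4008 ≤ 4020; next would be 4129 > 4020)

34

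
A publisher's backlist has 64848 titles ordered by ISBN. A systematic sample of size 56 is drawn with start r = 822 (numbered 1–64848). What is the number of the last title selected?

64512

k = 64848/56 = 1158
56th selection = r + (56−1)·k = 822 + 55×1158 = 822 + 63690 = 64512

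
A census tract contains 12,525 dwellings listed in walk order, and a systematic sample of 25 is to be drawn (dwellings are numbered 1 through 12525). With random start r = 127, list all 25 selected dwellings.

k = N/n = 12525/25 = 501
dwelling 1: 127
dwelling 2: 127 + 501 = 628
dwelling 3: 628 + 501 = 1129
dwelling 4: 1129 + 501 = 1630
dwelling 5: 1630 + 501 = 2131
dwelling 6: 2131 + 501 = 2632
dwelling 7: 2632 + 501 = 3133
dwelling 8: 3133 + 501 = 3634
dwelling 9: 3634 + 501 = 4135
dwelling 10: 4135 + 501 = 4636
dwelling 11: 4636 + 501 = 5137
dwelling 12: 5137 + 501 = 5638
dwelling 13: 5638 + 501 = 6139
dwelling 14: 6139 + 501 = 6640
dwelling 15: 6640 + 501 = 7141
dwelling 16: 7141 + 501 = 7642
dwelling 17: 7642 + 501 = 8143
dwelling 18: 8143 + 501 = 8644
dwelling 19: 8644 + 501 = 9145
dwelling 20: 9145 + 501 = 9646
dwelling 21: 9646 + 501 = 10147
dwelling 22: 10147 + 501 = 10648
dwelling 23: 10648 + 501 = 11149
dwelling 24: 11149 + 501 = 11650
dwelling 25: 11650 + 501 = 12151

127, 628, 1129, 1630, 2131, 2632, 3133, 3634, 4135, 4636, 5137, 5638, 6139, 6640, 7141, 7642, 8143, 8644, 9145, 9646, 10147, 10648, 11149, 11650, 12151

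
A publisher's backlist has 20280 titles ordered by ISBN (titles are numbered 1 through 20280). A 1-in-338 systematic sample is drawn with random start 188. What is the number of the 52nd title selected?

k = 338
52nd selection = r + (52−1)·k = 188 + 51×338 = 188 + 17238 = 17426

17426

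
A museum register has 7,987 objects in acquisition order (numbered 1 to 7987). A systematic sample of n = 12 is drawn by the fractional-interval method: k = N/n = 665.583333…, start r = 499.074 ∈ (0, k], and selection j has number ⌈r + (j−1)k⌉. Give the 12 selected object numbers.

500, 1165, 1831, 2496, 3162, 3827, 4493, 5159, 5824, 6490, 7155, 7821

j=1: r + 0k = 499.074 → ⌈·⌉ = 500
j=2: r + 1k = 1164.657333… → ⌈·⌉ = 1165
j=3: r + 2k = 1830.240666… → ⌈·⌉ = 1831
j=4: r + 3k = 2495.824 → ⌈·⌉ = 2496
j=5: r + 4k = 3161.407333… → ⌈·⌉ = 3162
j=6: r + 5k = 3826.990666… → ⌈·⌉ = 3827
j=7: r + 6k = 4492.574 → ⌈·⌉ = 4493
j=8: r + 7k = 5158.157333… → ⌈·⌉ = 5159
j=9: r + 8k = 5823.740666… → ⌈·⌉ = 5824
j=10: r + 9k = 6489.324 → ⌈·⌉ = 6490
j=11: r + 10k = 7154.907333… → ⌈·⌉ = 7155
j=12: r + 11k = 7820.490666… → ⌈·⌉ = 7821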